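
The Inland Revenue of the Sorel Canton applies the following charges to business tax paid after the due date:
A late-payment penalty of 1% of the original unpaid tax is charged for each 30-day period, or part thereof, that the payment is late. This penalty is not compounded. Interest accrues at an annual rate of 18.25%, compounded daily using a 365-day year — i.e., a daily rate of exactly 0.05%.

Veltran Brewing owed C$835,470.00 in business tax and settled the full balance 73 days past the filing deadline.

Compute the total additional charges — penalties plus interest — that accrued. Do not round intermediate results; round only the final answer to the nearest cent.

Penalty periods: ⌈73/30⌉ = 3; penalty = 3 × 1% × C$835,470.00 = C$25,064.10
Interest: C$835,470.00 × ((1 + 0.0005)^73 − 1) = C$835,470.00 × 0.03716484… = C$31,050.1114…
Penalties + interest = C$25,064.1000 + C$31,050.1114… = C$56,114.21

C$56,114.21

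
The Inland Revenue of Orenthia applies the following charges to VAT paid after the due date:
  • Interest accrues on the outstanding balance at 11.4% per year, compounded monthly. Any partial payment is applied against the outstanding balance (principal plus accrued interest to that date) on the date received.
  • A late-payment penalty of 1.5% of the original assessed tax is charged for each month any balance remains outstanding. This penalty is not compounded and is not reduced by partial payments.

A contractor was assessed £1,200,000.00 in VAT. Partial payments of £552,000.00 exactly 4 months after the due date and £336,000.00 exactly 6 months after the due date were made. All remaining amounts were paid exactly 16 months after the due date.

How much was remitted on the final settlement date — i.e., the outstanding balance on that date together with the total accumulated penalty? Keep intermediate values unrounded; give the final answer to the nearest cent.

Monthly rate = 11.4% ÷ 12 = 0.95%
Balance at month 4: £1,200,000.0000 × (1 + 0.0095)^4 = £1,246,253.9252…
After £552,000.00 payment: £1,246,253.9252… − £552,000.00 = £694,253.9252…
Balance at month 6: £694,253.9252… × (1 + 0.0095)^2 = £707,507.4062…
After £336,000.00 payment: £707,507.4062… − £336,000.00 = £371,507.4062…
Balance at month 16: £371,507.4062… × (1 + 0.0095)^10 = £408,348.2595…
Penalty: 16 × 1.5% × £1,200,000.00 = £288,000.00
Final settlement = outstanding balance + penalty = £408,348.2595… + £288,000.00 = £696,348.26

£696,348.26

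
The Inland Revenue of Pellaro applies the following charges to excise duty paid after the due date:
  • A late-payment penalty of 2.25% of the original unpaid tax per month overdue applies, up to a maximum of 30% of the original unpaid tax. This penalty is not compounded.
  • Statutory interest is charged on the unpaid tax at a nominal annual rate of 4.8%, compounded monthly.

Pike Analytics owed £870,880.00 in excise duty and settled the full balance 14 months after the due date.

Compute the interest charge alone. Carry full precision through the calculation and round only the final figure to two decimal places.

£50,057.79

Interest (4.8%/yr ÷ 12 = 0.4%/month): £870,880.00 × ((1 + 0.004)^14 − 1) = £50,057.7943…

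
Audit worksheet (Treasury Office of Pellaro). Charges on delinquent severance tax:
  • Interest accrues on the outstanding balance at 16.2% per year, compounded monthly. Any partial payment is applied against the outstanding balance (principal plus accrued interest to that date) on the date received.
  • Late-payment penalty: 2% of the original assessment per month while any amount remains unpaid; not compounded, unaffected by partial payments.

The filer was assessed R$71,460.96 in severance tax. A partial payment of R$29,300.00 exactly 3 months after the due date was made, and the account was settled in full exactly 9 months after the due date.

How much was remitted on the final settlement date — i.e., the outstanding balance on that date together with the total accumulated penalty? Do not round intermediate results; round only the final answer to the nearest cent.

Monthly rate = 16.2% ÷ 12 = 1.35%
Balance at month 3: R$71,460.9600 × (1 + 0.0135)^3 = R$74,394.3760…
After R$29,300.00 payment: R$74,394.3760… − R$29,300.00 = R$45,094.3760…
Balance at month 9: R$45,094.3760… × (1 + 0.0135)^6 = R$48,872.5388…
Penalty: 9 × 2% × R$71,460.96 = R$12,862.97…
Final settlement = outstanding balance + penalty = R$48,872.5388… + R$12,862.97… = R$61,735.51

R$61,735.51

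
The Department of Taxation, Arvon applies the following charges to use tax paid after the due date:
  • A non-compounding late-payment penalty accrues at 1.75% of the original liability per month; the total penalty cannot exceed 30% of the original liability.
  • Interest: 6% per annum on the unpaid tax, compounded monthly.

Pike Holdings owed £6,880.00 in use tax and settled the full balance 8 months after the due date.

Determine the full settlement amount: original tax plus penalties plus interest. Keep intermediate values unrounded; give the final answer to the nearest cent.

£8,123.26

Penalty: 8 × 1.75% × £6,880.00 = £963.20 (below the 30% cap of £2,064.00)
Interest (6%/yr ÷ 12 = 0.5%/month): £6,880.00 × ((1 + 0.005)^8 − 1) = £280.0645…
Total = £6,880.00 + £963.2000 + £280.0645… = £8,123.26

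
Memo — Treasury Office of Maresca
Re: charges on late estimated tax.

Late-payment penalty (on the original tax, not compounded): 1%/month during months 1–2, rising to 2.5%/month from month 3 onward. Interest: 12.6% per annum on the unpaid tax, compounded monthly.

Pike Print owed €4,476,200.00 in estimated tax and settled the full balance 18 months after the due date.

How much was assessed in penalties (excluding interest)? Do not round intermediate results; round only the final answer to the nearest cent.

€1,880,004.00

Penalty, months 1–2: 2 × 1% × €4,476,200.00 = €89,524.00
Penalty, months 3–18: 16 × 2.5% × €4,476,200.00 = €1,790,480.00
Total penalty = €89,524.00 + €1,790,480.00 = €1,880,004.00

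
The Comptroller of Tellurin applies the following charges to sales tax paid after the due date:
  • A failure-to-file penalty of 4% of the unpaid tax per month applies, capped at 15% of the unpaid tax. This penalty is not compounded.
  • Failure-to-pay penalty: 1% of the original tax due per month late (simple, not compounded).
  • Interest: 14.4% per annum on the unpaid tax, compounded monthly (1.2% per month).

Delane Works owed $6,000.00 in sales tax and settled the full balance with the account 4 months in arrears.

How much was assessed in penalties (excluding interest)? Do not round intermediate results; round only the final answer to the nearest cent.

Failure-to-file: 4 × 4% × $6,000.00 = $960.00, capped at 15% × $6,000.00 = $900.00
Failure-to-pay penalty = 1% × $6,000.00 × 4 mo = $240.00
Total penalty = $900.00 + $240.00 = $1,140.00

$1,140.00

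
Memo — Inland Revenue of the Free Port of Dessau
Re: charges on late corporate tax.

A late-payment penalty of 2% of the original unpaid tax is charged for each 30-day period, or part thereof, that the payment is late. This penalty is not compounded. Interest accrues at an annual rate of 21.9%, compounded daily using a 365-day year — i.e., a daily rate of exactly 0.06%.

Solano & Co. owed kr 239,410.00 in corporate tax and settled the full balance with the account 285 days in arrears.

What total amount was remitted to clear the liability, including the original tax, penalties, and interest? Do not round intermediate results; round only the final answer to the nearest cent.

Penalty periods: ⌈285/30⌉ = 10; penalty = 10 × 2% × kr 239,410.00 = kr 47,882.00
Interest: kr 239,410.00 × ((1 + 0.0006)^285 − 1) = kr 239,410.00 × 0.18642991… = kr 44,633.1843…
Total = kr 239,410.00 + kr 47,882.0000 + kr 44,633.1843… = kr 331,925.18

kr 331,925.18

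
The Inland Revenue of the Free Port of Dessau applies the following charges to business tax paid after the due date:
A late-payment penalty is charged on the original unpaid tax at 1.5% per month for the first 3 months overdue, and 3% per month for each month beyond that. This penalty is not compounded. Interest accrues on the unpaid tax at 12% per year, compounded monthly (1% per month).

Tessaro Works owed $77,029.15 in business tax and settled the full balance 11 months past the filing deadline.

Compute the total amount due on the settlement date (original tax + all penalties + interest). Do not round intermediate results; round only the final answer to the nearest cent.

Penalty, months 1–3: 3 × 1.5% × $77,029.15 = $3,466.31…
Penalty, months 4–11: 8 × 3% × $77,029.15 = $18,487.00…
Interest: $77,029.15 × ((1 + 0.01)^11 − 1) = $77,029.15 × 0.1156683… = $8,909.8344…
Total = $77,029.15 + $21,953.3078… + $8,909.8344… = $107,892.29

$107,892.29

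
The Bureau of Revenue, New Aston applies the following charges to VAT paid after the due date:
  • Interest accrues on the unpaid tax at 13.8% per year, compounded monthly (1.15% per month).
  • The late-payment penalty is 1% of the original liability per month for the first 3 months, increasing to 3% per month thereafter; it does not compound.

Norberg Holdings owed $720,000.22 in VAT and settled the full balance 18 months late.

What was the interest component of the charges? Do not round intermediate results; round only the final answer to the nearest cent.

Interest: $720,000.22 × ((1 + 0.0115)^18 − 1) = $720,000.22 × 0.2285306… = $164,542.0612…

$164,542.06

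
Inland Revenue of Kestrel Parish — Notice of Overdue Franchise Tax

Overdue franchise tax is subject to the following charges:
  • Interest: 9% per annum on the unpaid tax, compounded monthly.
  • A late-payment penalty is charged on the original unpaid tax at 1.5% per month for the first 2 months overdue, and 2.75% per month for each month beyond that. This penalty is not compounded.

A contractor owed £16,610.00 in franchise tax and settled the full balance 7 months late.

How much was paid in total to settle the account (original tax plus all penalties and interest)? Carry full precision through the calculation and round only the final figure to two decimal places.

£20,284.07

Penalty, months 1–2: 2 × 1.5% × £16,610.00 = £498.30
Penalty, months 3–7: 5 × 2.75% × £16,610.00 = £2,283.88…
Interest (9%/yr ÷ 12 = 0.75%/month): £16,610.00 × ((1 + 0.0075)^7 − 1) = £891.8927…
Total = £16,610.00 + £2,782.1750 + £891.8927… = £20,284.07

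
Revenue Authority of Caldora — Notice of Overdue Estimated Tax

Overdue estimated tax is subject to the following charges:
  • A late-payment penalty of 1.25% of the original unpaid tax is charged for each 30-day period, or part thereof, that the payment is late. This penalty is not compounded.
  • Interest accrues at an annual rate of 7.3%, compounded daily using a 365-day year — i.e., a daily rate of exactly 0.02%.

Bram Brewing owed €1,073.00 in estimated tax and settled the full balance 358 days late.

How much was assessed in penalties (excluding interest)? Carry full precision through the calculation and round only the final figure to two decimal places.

€160.95

Penalty periods: ⌈358/30⌉ = 12; penalty = 12 × 1.25% × €1,073.00 = €160.95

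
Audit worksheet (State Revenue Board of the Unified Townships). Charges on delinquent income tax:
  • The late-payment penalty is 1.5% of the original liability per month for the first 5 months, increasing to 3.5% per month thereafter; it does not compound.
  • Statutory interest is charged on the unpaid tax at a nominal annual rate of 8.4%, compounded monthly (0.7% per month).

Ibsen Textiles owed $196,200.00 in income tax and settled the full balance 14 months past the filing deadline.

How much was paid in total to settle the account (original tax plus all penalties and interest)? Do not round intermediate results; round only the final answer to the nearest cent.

Penalty, months 1–5: 5 × 1.5% × $196,200.00 = $14,715.00
Penalty, months 6–14: 9 × 3.5% × $196,200.00 = $61,803.00
Interest: $196,200.00 × ((1 + 0.007)^14 − 1) = $196,200.00 × 0.1025863… = $20,127.4300…
Total = $196,200.00 + $76,518.0000 + $20,127.4300… = $292,845.43

$292,845.43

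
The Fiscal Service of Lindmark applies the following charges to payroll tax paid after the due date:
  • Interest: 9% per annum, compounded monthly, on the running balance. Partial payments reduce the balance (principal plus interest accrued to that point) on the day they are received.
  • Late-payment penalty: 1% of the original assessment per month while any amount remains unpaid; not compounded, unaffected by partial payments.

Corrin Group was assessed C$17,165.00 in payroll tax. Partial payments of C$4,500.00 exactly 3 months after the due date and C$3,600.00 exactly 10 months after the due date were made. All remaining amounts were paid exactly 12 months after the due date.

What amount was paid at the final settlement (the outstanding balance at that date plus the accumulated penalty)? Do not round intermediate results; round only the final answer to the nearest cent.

C$12,367.77

Monthly rate = 9% ÷ 12 = 0.75%
Balance at month 3: C$17,165.0000 × (1 + 0.0075)^3 = C$17,554.1163…
After C$4,500.00 payment: C$17,554.1163… − C$4,500.00 = C$13,054.1163…
Balance at month 10: C$13,054.1163… × (1 + 0.0075)^7 = C$13,755.0718…
After C$3,600.00 payment: C$13,755.0718… − C$3,600.00 = C$10,155.0718…
Balance at month 12: C$10,155.0718… × (1 + 0.0075)^2 = C$10,307.9691…
Penalty: 12 × 1% × C$17,165.00 = C$2,059.80
Final settlement = outstanding balance + penalty = C$10,307.9691… + C$2,059.80 = C$12,367.77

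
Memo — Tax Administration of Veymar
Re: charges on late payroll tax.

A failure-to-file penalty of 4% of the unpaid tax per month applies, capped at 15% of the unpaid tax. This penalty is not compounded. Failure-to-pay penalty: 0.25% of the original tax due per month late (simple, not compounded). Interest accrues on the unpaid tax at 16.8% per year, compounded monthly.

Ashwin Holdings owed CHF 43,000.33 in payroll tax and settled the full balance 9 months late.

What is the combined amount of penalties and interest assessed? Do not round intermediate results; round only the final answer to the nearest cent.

CHF 13,149.13

Failure-to-file: 9 × 4% × CHF 43,000.33 = CHF 15,480.12…, capped at 15% × CHF 43,000.33 = CHF 6,450.05…
Failure-to-pay penalty = 0.25% × CHF 43,000.33 × 9 mo = CHF 967.51…
Interest (16.8%/yr ÷ 12 = 1.4%/month): CHF 43,000.33 × ((1 + 0.014)^9 − 1) = CHF 5,731.5744…
Penalties + interest = CHF 7,417.5569… + CHF 5,731.5744… = CHF 13,149.13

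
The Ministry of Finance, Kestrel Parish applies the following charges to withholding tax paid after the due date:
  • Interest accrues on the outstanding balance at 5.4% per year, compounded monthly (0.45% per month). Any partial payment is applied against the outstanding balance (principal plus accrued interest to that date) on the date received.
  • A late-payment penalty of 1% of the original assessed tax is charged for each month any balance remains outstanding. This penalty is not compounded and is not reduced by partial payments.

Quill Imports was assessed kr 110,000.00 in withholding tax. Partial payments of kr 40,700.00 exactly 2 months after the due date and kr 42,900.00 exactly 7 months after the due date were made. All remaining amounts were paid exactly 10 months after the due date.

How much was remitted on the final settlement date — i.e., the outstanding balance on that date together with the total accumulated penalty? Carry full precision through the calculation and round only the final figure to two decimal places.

kr 40,381.20

Balance at month 2: kr 110,000.0000 × (1 + 0.0045)^2 = kr 110,992.2275
After kr 40,700.00 payment: kr 110,992.2275 − kr 40,700.00 = kr 70,292.2275
Balance at month 7: kr 70,292.2275 × (1 + 0.0045)^5 = kr 71,888.1010…
After kr 42,900.00 payment: kr 71,888.1010… − kr 42,900.00 = kr 28,988.1010…
Balance at month 10: kr 28,988.1010… × (1 + 0.0045)^3 = kr 29,381.2040…
Penalty: 10 × 1% × kr 110,000.00 = kr 11,000.00
Final settlement = outstanding balance + penalty = kr 29,381.2040… + kr 11,000.00 = kr 40,381.20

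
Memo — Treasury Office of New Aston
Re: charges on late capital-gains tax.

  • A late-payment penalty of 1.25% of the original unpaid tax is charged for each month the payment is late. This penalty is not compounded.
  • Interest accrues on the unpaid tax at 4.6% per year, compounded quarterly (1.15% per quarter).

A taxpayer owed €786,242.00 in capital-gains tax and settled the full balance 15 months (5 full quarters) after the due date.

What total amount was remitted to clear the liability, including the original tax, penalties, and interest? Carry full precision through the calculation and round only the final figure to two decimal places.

€979,923.12

Late-payment penalty = 1.25% × €786,242.00 × 15 mo = €147,420.38…
Interest: €786,242.00 × ((1 + 0.0115)^5 − 1) = €786,242.00 × 0.0588378… = €46,260.7467…
Total = €786,242.00 + €147,420.3750 + €46,260.7467… = €979,923.12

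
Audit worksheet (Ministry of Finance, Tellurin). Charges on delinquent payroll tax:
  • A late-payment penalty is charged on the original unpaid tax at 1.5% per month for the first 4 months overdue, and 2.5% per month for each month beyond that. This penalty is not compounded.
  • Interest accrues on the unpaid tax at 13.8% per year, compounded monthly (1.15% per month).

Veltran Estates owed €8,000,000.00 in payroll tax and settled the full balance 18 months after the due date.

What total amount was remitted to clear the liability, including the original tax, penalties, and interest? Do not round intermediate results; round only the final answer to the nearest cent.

Penalty, months 1–4: 4 × 1.5% × €8,000,000.00 = €480,000.00
Penalty, months 5–18: 14 × 2.5% × €8,000,000.00 = €2,800,000.00
Interest: €8,000,000.00 × ((1 + 0.0115)^18 − 1) = €8,000,000.00 × 0.2285306… = €1,828,244.5658…
Total = €8,000,000.00 + €3,280,000.0000 + €1,828,244.5658… = €13,108,244.57

€13,108,244.57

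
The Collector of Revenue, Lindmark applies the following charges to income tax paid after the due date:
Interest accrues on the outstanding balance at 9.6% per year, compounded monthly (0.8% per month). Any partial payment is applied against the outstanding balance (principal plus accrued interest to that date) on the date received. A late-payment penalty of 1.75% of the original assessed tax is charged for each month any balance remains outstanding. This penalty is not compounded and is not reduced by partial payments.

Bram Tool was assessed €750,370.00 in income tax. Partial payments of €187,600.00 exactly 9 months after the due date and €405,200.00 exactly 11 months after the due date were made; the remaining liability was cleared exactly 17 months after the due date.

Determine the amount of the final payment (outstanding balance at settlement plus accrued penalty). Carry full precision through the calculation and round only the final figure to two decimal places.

Balance at month 9: €750,370.0000 × (1 + 0.008)^9 = €806,158.1548…
After €187,600.00 payment: €806,158.1548… − €187,600.00 = €618,558.1548…
Balance at month 11: €618,558.1548… × (1 + 0.008)^2 = €628,494.6730…
After €405,200.00 payment: €628,494.6730… − €405,200.00 = €223,294.6730…
Balance at month 17: €223,294.6730… × (1 + 0.008)^6 = €234,229.4805…
Penalty: 17 × 1.75% × €750,370.00 = €223,235.08…
Final settlement = outstanding balance + penalty = €234,229.4805… + €223,235.08… = €457,464.56

€457,464.56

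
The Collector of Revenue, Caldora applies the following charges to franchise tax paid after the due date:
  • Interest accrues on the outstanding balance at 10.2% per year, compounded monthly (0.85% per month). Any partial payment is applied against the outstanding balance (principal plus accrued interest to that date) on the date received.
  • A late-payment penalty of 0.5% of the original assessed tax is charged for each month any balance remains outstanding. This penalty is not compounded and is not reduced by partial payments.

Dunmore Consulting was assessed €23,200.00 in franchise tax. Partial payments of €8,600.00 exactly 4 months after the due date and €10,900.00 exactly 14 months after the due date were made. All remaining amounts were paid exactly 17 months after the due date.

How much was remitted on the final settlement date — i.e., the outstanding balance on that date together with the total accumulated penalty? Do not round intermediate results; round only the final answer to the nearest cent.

€7,981.72

Balance at month 4: €23,200.0000 × (1 + 0.0085)^4 = €23,998.9143…
After €8,600.00 payment: €23,998.9143… − €8,600.00 = €15,398.9143…
Balance at month 14: €15,398.9143… × (1 + 0.0085)^10 = €16,759.0396…
After €10,900.00 payment: €16,759.0396… − €10,900.00 = €5,859.0396…
Balance at month 17: €5,859.0396… × (1 + 0.0085)^3 = €6,009.7187…
Penalty: 17 × 0.5% × €23,200.00 = €1,972.00
Final settlement = outstanding balance + penalty = €6,009.7187… + €1,972.00 = €7,981.72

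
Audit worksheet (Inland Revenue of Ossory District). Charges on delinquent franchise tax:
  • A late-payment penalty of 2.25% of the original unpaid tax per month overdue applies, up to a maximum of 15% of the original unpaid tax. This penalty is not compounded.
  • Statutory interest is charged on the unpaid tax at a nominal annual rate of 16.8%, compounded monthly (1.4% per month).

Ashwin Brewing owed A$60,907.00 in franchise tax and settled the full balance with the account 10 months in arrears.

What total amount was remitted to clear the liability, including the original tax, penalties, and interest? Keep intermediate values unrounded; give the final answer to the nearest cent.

A$79,127.78

Penalty (uncapped): 10 × 2.25% × A$60,907.00 = A$13,704.08…; cap = 15% × A$60,907.00 = A$9,136.05 → penalty = A$9,136.05
Interest: A$60,907.00 × ((1 + 0.014)^10 − 1) = A$60,907.00 × 0.1491575… = A$9,084.7349…
Total = A$60,907.00 + A$9,136.0500 + A$9,084.7349… = A$79,127.78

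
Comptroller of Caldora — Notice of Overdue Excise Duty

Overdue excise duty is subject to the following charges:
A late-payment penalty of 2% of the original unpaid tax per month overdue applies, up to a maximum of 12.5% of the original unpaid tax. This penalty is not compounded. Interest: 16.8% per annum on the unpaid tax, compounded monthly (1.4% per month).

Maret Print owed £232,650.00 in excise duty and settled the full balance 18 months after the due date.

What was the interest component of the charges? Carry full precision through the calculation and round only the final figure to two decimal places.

Interest: £232,650.00 × ((1 + 0.014)^18 − 1) = £232,650.00 × 0.2843494… = £66,153.8898…

£66,153.89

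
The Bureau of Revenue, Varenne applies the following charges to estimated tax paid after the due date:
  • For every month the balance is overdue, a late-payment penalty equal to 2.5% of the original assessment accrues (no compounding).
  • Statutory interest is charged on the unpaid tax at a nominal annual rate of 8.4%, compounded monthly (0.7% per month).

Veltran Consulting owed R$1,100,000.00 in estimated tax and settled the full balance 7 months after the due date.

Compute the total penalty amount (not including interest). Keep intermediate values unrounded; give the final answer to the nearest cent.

Late-payment penalty: 7 × 2.5% × R$1,100,000.00 = R$192,500.00

R$192,500.00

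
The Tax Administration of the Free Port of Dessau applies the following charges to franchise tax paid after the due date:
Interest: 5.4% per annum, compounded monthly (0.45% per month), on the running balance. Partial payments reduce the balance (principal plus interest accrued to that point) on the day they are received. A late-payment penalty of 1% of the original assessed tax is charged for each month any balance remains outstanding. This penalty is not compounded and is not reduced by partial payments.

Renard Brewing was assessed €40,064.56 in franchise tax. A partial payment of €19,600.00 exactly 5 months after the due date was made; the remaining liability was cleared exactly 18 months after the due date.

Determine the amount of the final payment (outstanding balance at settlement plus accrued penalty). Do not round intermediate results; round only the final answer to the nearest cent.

€29,870.50

Balance at month 5: €40,064.5600 × (1 + 0.0045)^5 = €40,974.1623…
After €19,600.00 payment: €40,974.1623… − €19,600.00 = €21,374.1623…
Balance at month 18: €21,374.1623… × (1 + 0.0045)^13 = €22,658.8746…
Penalty: 18 × 1% × €40,064.56 = €7,211.62…
Final settlement = outstanding balance + penalty = €22,658.8746… + €7,211.62… = €29,870.50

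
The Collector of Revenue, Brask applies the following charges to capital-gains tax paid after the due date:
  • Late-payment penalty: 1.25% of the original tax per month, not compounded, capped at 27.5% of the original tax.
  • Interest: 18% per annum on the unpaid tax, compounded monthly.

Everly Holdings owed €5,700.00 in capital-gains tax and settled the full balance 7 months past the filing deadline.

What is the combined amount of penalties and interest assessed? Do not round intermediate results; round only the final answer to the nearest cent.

Penalty: 7 × 1.25% × €5,700.00 = €498.75 (below the 27.5% cap of €1,567.50)
Interest (18%/yr ÷ 12 = 1.5%/month): €5,700.00 × ((1 + 0.015)^7 − 1) = €626.1160…
Penalties + interest = €498.7500 + €626.1160… = €1,124.87

€1,124.87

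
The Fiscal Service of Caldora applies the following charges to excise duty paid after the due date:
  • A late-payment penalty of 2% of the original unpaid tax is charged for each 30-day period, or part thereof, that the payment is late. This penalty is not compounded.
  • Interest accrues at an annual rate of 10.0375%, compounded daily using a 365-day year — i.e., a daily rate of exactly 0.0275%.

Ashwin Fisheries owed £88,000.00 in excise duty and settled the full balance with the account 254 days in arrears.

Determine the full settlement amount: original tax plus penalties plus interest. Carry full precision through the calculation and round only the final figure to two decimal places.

Penalty periods: ⌈254/30⌉ = 9; penalty = 9 × 2% × £88,000.00 = £15,840.00
Interest: £88,000.00 × ((1 + 0.000275)^254 − 1) = £88,000.00 × 0.07233702… = £6,365.6577…
Total = £88,000.00 + £15,840.0000 + £6,365.6577… = £110,205.66

£110,205.66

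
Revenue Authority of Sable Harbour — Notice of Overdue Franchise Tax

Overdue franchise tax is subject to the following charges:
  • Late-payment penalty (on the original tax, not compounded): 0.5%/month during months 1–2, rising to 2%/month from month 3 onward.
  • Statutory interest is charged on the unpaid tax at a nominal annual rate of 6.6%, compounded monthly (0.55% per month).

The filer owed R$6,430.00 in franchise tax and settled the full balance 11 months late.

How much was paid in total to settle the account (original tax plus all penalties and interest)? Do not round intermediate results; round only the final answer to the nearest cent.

R$8,051.59

Penalty, months 1–2: 2 × 0.5% × R$6,430.00 = R$64.30
Penalty, months 3–11: 9 × 2% × R$6,430.00 = R$1,157.40
Interest: R$6,430.00 × ((1 + 0.0055)^11 − 1) = R$6,430.00 × 0.0621915… = R$399.8914…
Total = R$6,430.00 + R$1,221.7000 + R$399.8914… = R$8,051.59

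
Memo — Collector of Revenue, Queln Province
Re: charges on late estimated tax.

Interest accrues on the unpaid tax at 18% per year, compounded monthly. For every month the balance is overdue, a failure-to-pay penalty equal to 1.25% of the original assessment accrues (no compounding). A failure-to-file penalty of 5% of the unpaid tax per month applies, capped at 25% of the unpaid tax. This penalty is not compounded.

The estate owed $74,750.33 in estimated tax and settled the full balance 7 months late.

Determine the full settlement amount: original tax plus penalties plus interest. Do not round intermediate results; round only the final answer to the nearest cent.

Failure-to-file: 7 × 5% × $74,750.33 = $26,162.62…, capped at 25% × $74,750.33 = $18,687.58…
Failure-to-pay penalty: 7 × 1.25% × $74,750.33 = $6,540.65…
Interest (18%/yr ÷ 12 = 1.5%/month): $74,750.33 × ((1 + 0.015)^7 − 1) = $8,210.9435…
Total = $74,750.33 + $25,228.2364… + $8,210.9435… = $108,189.51

$108,189.51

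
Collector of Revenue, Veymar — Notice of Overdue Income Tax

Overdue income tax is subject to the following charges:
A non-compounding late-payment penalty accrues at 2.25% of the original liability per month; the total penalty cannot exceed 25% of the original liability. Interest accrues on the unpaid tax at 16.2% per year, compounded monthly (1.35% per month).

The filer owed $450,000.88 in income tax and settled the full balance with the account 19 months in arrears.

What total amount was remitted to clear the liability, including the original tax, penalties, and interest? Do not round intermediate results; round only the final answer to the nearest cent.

$693,083.70

Penalty (uncapped): 19 × 2.25% × $450,000.88 = $192,375.38…; cap = 25% × $450,000.88 = $112,500.22 → penalty = $112,500.22
Interest: $450,000.88 × ((1 + 0.0135)^19 − 1) = $450,000.88 × 0.2901830… = $130,582.5952…
Total = $450,000.88 + $112,500.2200 + $130,582.5952… = $693,083.70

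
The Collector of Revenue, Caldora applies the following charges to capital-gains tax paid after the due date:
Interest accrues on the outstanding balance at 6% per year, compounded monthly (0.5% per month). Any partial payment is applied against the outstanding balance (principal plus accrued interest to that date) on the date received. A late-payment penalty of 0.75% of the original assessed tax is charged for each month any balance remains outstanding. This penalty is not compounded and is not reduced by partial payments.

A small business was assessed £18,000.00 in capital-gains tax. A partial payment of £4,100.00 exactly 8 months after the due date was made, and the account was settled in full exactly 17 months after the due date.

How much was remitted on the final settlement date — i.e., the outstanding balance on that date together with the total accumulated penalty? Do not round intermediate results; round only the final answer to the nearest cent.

Balance at month 8: £18,000.0000 × (1 + 0.005)^8 = £18,732.7268…
After £4,100.00 payment: £18,732.7268… − £4,100.00 = £14,632.7268…
Balance at month 17: £14,632.7268… × (1 + 0.005)^9 = £15,304.5238…
Penalty: 17 × 0.75% × £18,000.00 = £2,295.00
Final settlement = outstanding balance + penalty = £15,304.5238… + £2,295.00 = £17,599.52

£17,599.52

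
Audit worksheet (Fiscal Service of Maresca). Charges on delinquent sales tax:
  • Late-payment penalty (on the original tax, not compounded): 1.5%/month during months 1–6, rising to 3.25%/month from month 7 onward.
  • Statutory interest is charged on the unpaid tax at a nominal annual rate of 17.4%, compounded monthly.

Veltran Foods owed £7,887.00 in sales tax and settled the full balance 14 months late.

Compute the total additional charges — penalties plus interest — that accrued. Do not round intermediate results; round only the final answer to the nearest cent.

£4,521.52

Penalty, months 1–6: 6 × 1.5% × £7,887.00 = £709.83
Penalty, months 7–14: 8 × 3.25% × £7,887.00 = £2,050.62
Interest (17.4%/yr ÷ 12 = 1.45%/month): £7,887.00 × ((1 + 0.0145)^14 − 1) = £1,761.0725…
Penalties + interest = £2,760.4500 + £1,761.0725… = £4,521.52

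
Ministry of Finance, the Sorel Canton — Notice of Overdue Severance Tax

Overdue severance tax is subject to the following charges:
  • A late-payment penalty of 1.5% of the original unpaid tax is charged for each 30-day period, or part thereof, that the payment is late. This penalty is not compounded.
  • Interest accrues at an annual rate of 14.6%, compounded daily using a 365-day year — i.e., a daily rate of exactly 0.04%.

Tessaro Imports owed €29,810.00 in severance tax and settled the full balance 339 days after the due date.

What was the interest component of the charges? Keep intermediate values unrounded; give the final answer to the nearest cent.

€4,328.19

Interest: €29,810.00 × ((1 + 0.0004)^339 − 1) = €29,810.00 × 0.14519266… = €4,328.1933…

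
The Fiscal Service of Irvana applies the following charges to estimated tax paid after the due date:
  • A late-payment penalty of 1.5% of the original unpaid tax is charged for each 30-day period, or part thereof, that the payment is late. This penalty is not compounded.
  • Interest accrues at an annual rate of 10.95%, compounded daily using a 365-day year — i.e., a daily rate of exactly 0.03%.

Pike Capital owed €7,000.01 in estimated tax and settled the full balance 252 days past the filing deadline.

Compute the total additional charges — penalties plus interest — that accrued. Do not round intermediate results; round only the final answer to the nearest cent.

Penalty periods: ⌈252/30⌉ = 9; penalty = 9 × 1.5% × €7,000.01 = €945.00…
Interest: €7,000.01 × ((1 + 0.0003)^252 − 1) = €7,000.01 × 0.07851885… = €549.6327…
Penalties + interest = €945.0014… + €549.6327… = €1,494.63

€1,494.63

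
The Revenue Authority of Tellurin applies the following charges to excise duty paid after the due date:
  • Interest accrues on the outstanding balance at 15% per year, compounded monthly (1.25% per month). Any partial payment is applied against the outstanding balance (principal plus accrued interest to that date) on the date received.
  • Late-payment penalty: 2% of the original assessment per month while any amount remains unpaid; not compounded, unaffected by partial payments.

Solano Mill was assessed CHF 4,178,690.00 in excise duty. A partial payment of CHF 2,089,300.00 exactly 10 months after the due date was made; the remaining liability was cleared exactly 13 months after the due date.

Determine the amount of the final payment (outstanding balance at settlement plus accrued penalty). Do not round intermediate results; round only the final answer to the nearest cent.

CHF 3,828,890.92

Balance at month 10: CHF 4,178,690.0000 × (1 + 0.0125)^10 = CHF 4,731,408.7932…
After CHF 2,089,300.00 payment: CHF 4,731,408.7932… − CHF 2,089,300.00 = CHF 2,642,108.7932…
Balance at month 13: CHF 2,642,108.7932… × (1 + 0.0125)^3 = CHF 2,742,431.5218…
Penalty: 13 × 2% × CHF 4,178,690.00 = CHF 1,086,459.40
Final settlement = outstanding balance + penalty = CHF 2,742,431.5218… + CHF 1,086,459.40 = CHF 3,828,890.92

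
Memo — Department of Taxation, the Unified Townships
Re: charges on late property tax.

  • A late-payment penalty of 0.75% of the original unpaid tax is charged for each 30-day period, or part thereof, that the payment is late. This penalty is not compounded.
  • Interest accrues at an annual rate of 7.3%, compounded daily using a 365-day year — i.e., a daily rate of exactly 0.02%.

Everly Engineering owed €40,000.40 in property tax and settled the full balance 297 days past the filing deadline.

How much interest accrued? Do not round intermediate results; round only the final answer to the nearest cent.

Interest: €40,000.40 × ((1 + 0.0002)^297 − 1) = €40,000.40 × 0.06119333… = €2,447.7578…

€2,447.76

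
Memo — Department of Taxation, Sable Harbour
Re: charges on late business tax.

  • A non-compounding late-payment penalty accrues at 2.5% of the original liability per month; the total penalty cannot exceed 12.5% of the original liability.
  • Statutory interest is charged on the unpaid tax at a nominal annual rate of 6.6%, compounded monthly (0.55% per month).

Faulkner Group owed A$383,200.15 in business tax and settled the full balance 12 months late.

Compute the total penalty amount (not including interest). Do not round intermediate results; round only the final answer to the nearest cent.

A$47,900.02

Penalty (uncapped): 12 × 2.5% × A$383,200.15 = A$114,960.05…; cap = 12.5% × A$383,200.15 = A$47,900.02… → penalty = A$47,900.02…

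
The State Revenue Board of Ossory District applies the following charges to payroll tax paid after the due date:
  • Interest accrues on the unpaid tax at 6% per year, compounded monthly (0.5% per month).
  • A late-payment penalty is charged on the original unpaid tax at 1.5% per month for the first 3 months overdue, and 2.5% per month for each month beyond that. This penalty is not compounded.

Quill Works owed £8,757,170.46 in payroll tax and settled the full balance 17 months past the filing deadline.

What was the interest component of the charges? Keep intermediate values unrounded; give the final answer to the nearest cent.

Interest: £8,757,170.46 × ((1 + 0.005)^17 − 1) = £8,757,170.46 × 0.0884865… = £774,891.4255…

£774,891.43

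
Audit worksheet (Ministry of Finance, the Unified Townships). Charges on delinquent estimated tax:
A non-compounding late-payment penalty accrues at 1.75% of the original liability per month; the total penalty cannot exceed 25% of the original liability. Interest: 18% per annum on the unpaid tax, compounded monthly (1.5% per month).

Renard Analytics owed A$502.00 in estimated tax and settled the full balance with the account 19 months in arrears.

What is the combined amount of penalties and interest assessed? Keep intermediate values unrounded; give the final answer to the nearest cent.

Penalty (uncapped): 19 × 1.75% × A$502.00 = A$166.92…; cap = 25% × A$502.00 = A$125.50 → penalty = A$125.50
Interest: A$502.00 × ((1 + 0.015)^19 − 1) = A$502.00 × 0.3269507… = A$164.1293…
Penalties + interest = A$125.5000 + A$164.1293… = A$289.63

A$289.63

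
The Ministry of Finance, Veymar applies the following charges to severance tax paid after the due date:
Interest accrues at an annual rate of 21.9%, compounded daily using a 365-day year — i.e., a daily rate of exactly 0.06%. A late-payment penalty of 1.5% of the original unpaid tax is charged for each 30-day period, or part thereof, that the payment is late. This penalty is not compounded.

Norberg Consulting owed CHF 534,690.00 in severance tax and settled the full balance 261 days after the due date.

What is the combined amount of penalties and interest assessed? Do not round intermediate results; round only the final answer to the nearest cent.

Penalty periods: ⌈261/30⌉ = 9; penalty = 9 × 1.5% × CHF 534,690.00 = CHF 72,183.15
Interest: CHF 534,690.00 × ((1 + 0.0006)^261 − 1) = CHF 534,690.00 × 0.16947279… = CHF 90,615.4051…
Penalties + interest = CHF 72,183.1500 + CHF 90,615.4051… = CHF 162,798.56

CHF 162,798.56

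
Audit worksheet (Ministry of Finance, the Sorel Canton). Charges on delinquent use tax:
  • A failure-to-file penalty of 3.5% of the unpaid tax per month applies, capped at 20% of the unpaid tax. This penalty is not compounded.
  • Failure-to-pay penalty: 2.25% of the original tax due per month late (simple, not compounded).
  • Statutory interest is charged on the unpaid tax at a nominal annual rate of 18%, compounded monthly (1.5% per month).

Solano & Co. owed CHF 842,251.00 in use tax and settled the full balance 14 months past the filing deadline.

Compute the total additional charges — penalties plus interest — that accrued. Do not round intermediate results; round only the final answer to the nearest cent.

CHF 628,955.76

Failure-to-file: 14 × 3.5% × CHF 842,251.00 = CHF 412,702.99, capped at 20% × CHF 842,251.00 = CHF 168,450.20
Failure-to-pay penalty = 2.25% × CHF 842,251.00 × 14 mo = CHF 265,309.07…
Interest: CHF 842,251.00 × ((1 + 0.015)^14 − 1) = CHF 842,251.00 × 0.2317557… = CHF 195,196.4959…
Penalties + interest = CHF 433,759.2650 + CHF 195,196.4959… = CHF 628,955.76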